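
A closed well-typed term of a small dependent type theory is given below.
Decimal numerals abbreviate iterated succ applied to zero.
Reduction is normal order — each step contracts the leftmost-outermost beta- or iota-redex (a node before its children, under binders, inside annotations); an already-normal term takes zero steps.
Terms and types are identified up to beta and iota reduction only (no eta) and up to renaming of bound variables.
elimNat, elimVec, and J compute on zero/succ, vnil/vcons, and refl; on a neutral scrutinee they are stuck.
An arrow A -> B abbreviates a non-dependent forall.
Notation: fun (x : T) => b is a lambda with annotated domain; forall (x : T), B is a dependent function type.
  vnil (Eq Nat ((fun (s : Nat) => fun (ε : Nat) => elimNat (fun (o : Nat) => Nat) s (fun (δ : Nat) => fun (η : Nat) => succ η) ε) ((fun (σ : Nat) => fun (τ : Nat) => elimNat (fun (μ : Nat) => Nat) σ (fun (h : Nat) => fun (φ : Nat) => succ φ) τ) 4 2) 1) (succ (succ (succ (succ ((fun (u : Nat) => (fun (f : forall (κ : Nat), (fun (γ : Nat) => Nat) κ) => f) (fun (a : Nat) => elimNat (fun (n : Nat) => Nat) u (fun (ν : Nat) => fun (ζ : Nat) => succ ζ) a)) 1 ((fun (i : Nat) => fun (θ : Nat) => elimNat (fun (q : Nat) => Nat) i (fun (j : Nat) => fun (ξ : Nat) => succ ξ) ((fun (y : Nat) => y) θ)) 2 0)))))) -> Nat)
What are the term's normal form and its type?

reduced normal form:
  vnil (Eq Nat 7 7 -> Nat)
inferred type:
  Vec (Eq Nat 7 7 -> Nat) 0
observation: 29 normal-order steps normalize the term, beginning with a beta-redex.


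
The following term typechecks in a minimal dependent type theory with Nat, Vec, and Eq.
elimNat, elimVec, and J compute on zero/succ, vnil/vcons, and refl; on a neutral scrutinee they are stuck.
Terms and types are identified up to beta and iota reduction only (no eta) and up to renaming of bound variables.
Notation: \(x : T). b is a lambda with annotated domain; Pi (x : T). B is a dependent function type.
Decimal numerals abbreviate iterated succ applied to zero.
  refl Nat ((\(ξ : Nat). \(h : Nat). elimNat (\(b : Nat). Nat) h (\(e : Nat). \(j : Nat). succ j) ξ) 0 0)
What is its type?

the term's type:
  Eq Nat 0 0


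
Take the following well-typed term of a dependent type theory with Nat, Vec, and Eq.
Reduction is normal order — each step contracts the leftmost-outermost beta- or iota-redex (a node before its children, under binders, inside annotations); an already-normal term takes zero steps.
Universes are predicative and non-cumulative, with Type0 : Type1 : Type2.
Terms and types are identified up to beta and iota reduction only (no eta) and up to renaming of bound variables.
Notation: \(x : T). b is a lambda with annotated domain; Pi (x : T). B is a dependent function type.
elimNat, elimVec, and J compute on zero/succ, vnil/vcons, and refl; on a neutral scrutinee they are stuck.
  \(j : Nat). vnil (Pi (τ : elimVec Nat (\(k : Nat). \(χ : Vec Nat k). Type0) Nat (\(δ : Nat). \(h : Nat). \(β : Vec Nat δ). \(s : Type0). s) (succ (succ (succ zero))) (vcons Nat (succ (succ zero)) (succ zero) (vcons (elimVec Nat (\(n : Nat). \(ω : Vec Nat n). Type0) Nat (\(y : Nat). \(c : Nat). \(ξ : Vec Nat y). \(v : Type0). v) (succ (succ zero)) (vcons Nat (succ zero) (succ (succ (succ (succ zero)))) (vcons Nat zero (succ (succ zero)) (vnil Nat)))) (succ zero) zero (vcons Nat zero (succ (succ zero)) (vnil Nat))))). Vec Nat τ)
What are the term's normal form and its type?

reduced normal form:
  \(j : Nat). vnil (Pi (τ : Nat). Vec Nat τ)
the term's type:
  Pi (j : Nat). Vec (Pi (τ : Nat). Vec Nat τ) zero


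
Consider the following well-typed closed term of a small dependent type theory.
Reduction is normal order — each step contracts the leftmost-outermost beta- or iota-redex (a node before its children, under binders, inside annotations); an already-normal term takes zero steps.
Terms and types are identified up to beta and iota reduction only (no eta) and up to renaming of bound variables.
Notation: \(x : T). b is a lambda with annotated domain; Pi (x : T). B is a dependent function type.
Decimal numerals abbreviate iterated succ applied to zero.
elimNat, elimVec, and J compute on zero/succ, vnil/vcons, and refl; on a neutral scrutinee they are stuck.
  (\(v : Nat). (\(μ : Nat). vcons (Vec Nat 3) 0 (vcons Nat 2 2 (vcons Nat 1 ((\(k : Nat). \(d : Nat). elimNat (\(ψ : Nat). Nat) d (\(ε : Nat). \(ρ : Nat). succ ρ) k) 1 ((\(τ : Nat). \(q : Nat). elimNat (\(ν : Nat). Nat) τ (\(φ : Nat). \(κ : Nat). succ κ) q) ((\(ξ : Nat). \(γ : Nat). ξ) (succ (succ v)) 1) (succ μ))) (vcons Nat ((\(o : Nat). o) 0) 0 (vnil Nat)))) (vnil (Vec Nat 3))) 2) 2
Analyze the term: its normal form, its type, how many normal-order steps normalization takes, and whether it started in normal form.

reduced normal form:
  vcons (Vec Nat 3) 0 (vcons Nat 2 2 (vcons Nat 1 8 (vcons Nat 0 0 (vnil Nat)))) (vnil (Vec Nat 3))
inferred type:
  Vec (Vec Nat 3) 1
normal-order step count: 23
term was already normal: no
first redex: a beta-redex


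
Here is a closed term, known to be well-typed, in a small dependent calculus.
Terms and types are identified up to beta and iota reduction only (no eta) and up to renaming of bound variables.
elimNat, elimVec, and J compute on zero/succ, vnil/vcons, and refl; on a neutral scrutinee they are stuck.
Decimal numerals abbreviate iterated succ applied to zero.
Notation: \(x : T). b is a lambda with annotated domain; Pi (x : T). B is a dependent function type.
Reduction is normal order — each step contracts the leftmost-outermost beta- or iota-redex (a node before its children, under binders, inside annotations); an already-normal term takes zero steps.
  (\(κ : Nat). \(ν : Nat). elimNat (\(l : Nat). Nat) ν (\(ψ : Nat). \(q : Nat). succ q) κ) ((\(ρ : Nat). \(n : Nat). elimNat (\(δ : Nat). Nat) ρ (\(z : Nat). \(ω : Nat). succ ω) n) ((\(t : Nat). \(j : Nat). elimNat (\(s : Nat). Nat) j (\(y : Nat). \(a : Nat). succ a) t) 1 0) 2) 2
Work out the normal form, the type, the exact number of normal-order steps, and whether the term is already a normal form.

normal form:
  5
inferred type:
  Nat
steps to reach normal form (normal order): 27
term was already normal: no
first contracted redex: a beta-redex


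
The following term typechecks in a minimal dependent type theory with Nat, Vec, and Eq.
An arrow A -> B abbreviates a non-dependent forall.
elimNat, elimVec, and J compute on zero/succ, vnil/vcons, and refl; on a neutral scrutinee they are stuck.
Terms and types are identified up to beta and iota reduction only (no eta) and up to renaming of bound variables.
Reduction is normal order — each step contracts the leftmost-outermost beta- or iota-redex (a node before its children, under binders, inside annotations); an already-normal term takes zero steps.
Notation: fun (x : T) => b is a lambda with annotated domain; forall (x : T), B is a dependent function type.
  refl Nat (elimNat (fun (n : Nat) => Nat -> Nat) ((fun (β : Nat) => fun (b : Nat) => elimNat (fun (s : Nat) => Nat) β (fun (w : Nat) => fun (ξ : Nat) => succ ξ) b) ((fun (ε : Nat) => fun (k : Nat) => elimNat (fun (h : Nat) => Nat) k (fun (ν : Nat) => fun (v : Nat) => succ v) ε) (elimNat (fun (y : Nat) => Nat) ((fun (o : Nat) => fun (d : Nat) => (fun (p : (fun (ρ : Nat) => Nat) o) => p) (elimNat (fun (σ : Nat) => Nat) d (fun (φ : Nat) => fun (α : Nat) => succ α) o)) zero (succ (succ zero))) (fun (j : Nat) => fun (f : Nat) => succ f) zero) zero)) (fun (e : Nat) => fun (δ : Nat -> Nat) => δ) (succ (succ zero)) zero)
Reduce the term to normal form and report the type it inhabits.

normal form:
  refl Nat (succ (succ zero))
the term's type:
  Eq Nat (succ (succ zero)) (succ (succ zero))


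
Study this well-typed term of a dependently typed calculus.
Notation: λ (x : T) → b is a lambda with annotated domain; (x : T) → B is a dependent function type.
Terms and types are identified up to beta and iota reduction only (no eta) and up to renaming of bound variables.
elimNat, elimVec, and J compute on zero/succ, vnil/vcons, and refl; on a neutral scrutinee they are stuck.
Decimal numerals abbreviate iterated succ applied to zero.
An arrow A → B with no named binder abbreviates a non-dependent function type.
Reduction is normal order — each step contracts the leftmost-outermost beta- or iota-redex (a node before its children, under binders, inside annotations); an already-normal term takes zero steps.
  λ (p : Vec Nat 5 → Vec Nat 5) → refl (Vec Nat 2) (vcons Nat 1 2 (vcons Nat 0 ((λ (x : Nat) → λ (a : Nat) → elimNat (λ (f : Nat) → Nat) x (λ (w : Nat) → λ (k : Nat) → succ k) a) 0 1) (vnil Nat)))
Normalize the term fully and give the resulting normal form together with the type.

resulting normal form:
  λ (p : Vec Nat 5 → Vec Nat 5) → refl (Vec Nat 2) (vcons Nat 1 2 (vcons Nat 0 1 (vnil Nat)))
the term's type:
  (Vec Nat 5 → Vec Nat 5) → Eq (Vec Nat 2) (vcons Nat 1 2 (vcons Nat 0 1 (vnil Nat))) (vcons Nat 1 2 (vcons Nat 0 1 (vnil Nat)))
observation: normalization takes exactly 6 steps under the normal-order strategy.


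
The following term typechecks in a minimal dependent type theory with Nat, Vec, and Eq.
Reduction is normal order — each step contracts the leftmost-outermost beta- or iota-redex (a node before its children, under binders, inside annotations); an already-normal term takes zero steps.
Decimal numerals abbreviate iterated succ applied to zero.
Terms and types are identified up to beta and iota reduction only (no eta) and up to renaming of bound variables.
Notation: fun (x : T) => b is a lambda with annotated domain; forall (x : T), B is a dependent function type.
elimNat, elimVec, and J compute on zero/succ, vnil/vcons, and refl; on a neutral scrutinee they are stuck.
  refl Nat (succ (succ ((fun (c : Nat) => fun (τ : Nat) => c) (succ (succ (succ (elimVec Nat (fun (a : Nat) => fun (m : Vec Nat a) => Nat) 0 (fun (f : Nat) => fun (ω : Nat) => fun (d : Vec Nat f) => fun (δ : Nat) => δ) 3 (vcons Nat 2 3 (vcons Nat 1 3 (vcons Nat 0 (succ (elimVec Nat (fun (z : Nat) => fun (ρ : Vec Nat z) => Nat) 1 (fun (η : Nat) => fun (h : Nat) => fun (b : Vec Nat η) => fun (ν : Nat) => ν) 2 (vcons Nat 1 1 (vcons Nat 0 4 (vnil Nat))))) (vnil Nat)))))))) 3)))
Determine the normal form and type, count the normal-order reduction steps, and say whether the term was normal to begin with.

resulting normal form:
  refl Nat 5
inferred type:
  Eq Nat 5 5
reduction steps (normal order): 18
started in normal form: no
first contracted redex: a beta-redex


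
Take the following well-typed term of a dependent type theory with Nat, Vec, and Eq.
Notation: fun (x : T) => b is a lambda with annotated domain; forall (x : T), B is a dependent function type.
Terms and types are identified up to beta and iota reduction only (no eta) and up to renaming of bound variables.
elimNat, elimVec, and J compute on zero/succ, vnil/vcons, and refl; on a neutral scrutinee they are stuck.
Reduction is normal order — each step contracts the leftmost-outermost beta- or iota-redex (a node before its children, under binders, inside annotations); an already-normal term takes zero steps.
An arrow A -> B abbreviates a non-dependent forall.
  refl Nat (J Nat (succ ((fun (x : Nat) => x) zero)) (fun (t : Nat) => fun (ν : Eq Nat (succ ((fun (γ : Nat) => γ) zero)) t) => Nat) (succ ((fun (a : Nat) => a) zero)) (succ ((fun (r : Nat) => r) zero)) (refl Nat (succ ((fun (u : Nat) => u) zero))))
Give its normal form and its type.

normal form:
  refl Nat (succ zero)
the term's type:
  Eq Nat (succ zero) (succ zero)


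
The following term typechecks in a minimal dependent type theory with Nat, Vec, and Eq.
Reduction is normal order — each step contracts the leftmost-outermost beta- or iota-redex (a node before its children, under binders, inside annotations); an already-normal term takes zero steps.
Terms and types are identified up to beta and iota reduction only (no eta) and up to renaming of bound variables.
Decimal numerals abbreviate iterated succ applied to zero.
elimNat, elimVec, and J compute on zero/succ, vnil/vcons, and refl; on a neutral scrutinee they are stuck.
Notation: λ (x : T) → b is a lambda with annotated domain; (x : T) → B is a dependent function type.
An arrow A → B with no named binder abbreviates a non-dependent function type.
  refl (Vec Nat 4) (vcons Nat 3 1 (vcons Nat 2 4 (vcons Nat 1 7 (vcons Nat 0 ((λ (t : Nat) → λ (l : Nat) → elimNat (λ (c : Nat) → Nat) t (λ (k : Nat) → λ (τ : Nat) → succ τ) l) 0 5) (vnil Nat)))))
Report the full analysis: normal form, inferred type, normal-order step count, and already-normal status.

normal form:
  refl (Vec Nat 4) (vcons Nat 3 1 (vcons Nat 2 4 (vcons Nat 1 7 (vcons Nat 0 5 (vnil Nat)))))
type:
  Eq (Vec Nat 4) (vcons Nat 3 1 (vcons Nat 2 4 (vcons Nat 1 7 (vcons Nat 0 5 (vnil Nat))))) (vcons Nat 3 1 (vcons Nat 2 4 (vcons Nat 1 7 (vcons Nat 0 5 (vnil Nat)))))
steps to reach normal form (normal order): 18
already normal: no
first redex: a beta-redex


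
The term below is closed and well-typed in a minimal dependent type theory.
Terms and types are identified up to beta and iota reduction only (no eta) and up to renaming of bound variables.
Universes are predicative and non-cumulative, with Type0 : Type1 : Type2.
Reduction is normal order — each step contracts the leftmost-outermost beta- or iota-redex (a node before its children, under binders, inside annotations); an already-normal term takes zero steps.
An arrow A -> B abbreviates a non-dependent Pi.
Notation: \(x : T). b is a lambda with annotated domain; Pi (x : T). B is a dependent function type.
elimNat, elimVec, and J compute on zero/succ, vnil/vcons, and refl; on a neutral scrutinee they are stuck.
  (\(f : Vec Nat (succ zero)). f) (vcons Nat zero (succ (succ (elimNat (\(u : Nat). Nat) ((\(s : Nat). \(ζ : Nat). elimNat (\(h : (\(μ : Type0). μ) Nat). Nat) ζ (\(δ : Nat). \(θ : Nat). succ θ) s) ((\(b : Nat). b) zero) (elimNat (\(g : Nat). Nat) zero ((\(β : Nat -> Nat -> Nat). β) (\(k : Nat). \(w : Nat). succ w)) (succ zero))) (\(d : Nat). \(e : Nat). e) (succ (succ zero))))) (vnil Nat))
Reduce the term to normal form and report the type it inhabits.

normal form:
  vcons Nat zero (succ (succ (succ zero))) (vnil Nat)
inferred type:
  Vec Nat (succ zero)


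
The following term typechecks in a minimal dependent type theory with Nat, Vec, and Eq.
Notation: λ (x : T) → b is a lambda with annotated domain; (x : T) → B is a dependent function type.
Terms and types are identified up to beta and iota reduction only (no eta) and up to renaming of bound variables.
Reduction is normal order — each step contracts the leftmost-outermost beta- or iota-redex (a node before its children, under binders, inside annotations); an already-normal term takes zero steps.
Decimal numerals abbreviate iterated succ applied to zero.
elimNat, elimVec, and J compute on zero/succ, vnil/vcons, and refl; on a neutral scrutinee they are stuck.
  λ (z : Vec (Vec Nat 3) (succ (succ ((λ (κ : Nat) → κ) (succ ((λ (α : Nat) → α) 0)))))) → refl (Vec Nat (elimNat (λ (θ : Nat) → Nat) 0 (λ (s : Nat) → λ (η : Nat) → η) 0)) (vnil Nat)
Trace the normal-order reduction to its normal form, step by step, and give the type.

normal-order reduction sequence:
  λ (z : Vec (Vec Nat 3) (succ (succ ((λ (κ : Nat) → κ) (succ ((λ (α : Nat) → α) 0)))))) → refl (Vec Nat (elimNat (λ (θ : Nat) → Nat) 0 (λ (s : Nat) → λ (η : Nat) → η) 0)) (vnil Nat)
  ~> λ (z : Vec (Vec Nat 3) (succ (succ (succ ((λ (κ : Nat) → κ) 0))))) → refl (Vec Nat (elimNat (λ (α : Nat) → Nat) 0 (λ (θ : Nat) → λ (s : Nat) → s) 0)) (vnil Nat)
  ~> λ (z : Vec (Vec Nat 3) 3) → refl (Vec Nat (elimNat (λ (κ : Nat) → Nat) 0 (λ (α : Nat) → λ (θ : Nat) → θ) 0)) (vnil Nat)
  ~> λ (z : Vec (Vec Nat 3) 3) → refl (Vec Nat 0) (vnil Nat)
the term's type:
  (z : Vec (Vec Nat 3) 3) → Eq (Vec Nat 0) (vnil Nat) (vnil Nat)


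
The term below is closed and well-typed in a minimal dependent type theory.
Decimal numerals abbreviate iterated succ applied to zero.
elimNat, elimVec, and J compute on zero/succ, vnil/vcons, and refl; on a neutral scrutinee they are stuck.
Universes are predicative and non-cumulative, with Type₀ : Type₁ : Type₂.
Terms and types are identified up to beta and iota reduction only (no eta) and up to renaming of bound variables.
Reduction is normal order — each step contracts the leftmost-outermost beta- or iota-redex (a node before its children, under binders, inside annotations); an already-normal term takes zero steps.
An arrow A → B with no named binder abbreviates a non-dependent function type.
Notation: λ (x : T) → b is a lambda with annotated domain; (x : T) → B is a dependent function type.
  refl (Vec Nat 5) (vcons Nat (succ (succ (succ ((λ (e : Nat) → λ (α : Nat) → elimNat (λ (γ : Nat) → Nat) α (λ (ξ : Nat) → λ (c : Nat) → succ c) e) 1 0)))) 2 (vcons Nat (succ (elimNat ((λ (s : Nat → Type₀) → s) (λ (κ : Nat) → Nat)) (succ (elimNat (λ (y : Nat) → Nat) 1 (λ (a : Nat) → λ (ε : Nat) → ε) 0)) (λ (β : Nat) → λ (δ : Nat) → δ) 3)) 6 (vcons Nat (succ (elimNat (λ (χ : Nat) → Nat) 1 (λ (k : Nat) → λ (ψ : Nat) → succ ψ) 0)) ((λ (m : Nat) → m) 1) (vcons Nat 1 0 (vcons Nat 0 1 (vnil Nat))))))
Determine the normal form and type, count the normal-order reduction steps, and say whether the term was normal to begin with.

resulting normal form:
  refl (Vec Nat 5) (vcons Nat 4 2 (vcons Nat 3 6 (vcons Nat 2 1 (vcons Nat 1 0 (vcons Nat 0 1 (vnil Nat))))))
inferred type:
  Eq (Vec Nat 5) (vcons Nat 4 2 (vcons Nat 3 6 (vcons Nat 2 1 (vcons Nat 1 0 (vcons Nat 0 1 (vnil Nat)))))) (vcons Nat 4 2 (vcons Nat 3 6 (vcons Nat 2 1 (vcons Nat 1 0 (vcons Nat 0 1 (vnil Nat))))))
steps to reach normal form (normal order): 19
term was already normal: no
first contracted redex: a beta-redex


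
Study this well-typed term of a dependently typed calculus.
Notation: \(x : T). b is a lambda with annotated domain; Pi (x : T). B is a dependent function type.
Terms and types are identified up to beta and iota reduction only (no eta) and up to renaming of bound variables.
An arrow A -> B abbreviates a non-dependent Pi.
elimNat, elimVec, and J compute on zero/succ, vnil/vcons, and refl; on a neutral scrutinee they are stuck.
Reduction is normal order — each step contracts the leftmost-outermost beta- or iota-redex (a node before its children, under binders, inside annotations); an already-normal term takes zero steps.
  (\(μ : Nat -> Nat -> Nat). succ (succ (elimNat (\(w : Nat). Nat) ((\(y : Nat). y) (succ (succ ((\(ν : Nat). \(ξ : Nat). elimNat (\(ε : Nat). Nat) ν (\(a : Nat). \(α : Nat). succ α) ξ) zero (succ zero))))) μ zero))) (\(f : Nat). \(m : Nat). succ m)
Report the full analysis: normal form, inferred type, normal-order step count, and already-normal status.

reduced normal form:
  succ (succ (succ (succ (succ zero))))
the term's type:
  Nat
reduction steps (normal order): 9
started in normal form: no
first redex: a beta-redex


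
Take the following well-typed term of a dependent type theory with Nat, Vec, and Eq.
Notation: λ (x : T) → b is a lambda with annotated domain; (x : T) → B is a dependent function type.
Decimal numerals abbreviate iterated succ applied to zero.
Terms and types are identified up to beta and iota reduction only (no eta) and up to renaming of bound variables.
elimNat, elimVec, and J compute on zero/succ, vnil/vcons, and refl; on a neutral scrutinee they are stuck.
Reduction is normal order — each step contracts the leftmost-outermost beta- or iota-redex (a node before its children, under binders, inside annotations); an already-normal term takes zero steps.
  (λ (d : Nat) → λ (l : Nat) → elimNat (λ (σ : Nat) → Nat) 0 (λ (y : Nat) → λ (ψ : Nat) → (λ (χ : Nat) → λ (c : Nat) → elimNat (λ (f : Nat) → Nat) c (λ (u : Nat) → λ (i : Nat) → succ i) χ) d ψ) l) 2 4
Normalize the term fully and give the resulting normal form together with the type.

resulting normal form:
  8
inferred type:
  Nat
observation: the first redex contracted is a beta-redex; the normal form is reached in 51 normal-order steps.


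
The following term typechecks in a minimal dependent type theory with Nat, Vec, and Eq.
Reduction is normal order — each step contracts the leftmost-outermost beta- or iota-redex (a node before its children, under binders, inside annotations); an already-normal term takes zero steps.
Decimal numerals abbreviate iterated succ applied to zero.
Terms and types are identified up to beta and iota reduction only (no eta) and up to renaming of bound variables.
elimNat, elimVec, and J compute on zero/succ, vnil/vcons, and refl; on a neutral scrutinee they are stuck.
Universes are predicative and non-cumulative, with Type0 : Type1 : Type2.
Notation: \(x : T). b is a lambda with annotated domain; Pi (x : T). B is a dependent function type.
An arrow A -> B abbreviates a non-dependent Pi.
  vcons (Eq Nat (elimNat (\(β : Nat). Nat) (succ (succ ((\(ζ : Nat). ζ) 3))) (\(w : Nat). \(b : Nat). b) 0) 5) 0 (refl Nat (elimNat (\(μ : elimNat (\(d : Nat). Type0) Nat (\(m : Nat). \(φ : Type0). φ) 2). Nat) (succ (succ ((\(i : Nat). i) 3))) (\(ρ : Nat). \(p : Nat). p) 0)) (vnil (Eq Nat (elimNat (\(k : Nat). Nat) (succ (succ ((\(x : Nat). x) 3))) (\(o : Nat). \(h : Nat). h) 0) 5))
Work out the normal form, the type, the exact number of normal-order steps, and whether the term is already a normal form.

resulting normal form:
  vcons (Eq Nat 5 5) 0 (refl Nat 5) (vnil (Eq Nat 5 5))
the term's type:
  Vec (Eq Nat 5 5) 1
steps to reach normal form (normal order): 6
term was already normal: no
first redex: an elimNat iota-redex


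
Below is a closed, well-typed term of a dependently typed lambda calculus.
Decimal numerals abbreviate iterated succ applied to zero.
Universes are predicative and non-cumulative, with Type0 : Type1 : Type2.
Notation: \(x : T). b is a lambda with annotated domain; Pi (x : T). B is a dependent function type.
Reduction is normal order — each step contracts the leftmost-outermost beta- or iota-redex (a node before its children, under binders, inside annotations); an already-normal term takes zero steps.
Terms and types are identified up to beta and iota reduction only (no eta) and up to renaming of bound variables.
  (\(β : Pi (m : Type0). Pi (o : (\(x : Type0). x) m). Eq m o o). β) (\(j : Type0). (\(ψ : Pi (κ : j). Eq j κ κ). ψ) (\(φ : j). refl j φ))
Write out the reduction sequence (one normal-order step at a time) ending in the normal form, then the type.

normal-order reduction sequence:
  (\(β : Pi (m : Type0). Pi (o : (\(x : Type0). x) m). Eq m o o). β) (\(j : Type0). (\(ψ : Pi (κ : j). Eq j κ κ). ψ) (\(φ : j). refl j φ))
  ~> \(β : Type0). (\(m : Pi (o : β). Eq β o o). m) (\(x : β). refl β x)
  ~> \(β : Type0). \(m : β). refl β m
inferred type:
  Pi (β : Type0). Pi (m : β). Eq β m m


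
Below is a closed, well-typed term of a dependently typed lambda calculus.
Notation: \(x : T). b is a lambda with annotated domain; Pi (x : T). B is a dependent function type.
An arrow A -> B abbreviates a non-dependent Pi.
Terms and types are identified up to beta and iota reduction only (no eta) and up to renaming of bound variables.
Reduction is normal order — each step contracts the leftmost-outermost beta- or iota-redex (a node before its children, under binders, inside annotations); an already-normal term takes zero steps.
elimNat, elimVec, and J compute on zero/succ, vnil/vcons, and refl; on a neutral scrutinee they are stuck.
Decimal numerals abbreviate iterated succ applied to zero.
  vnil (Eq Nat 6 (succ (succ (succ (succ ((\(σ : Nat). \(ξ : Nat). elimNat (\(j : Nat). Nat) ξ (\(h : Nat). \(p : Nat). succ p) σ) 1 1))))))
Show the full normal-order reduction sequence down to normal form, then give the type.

normal-order reduction sequence:
  vnil (Eq Nat 6 (succ (succ (succ (succ ((\(σ : Nat). \(ξ : Nat). elimNat (\(j : Nat). Nat) ξ (\(h : Nat). \(p : Nat). succ p) σ) 1 1))))))
  ~> vnil (Eq Nat 6 (succ (succ (succ (succ ((\(σ : Nat). elimNat (\(ξ : Nat). Nat) σ (\(j : Nat). \(h : Nat). succ h) 1) 1))))))
  ~> vnil (Eq Nat 6 (succ (succ (succ (succ (elimNat (\(σ : Nat). Nat) 1 (\(ξ : Nat). \(j : Nat). succ j) 1))))))
  ~> vnil (Eq Nat 6 (succ (succ (succ (succ ((\(σ : Nat). \(ξ : Nat). succ ξ) 0 (elimNat (\(j : Nat). Nat) 1 (\(h : Nat). \(p : Nat). succ p) 0)))))))
  ~> vnil (Eq Nat 6 (succ (succ (succ (succ ((\(σ : Nat). succ σ) (elimNat (\(ξ : Nat). Nat) 1 (\(j : Nat). \(h : Nat). succ h) 0)))))))
  ~> vnil (Eq Nat 6 (succ (succ (succ (succ (succ (elimNat (\(σ : Nat). Nat) 1 (\(ξ : Nat). \(j : Nat). succ j) 0)))))))
  ~> vnil (Eq Nat 6 6)
inferred type:
  Vec (Eq Nat 6 6) 0


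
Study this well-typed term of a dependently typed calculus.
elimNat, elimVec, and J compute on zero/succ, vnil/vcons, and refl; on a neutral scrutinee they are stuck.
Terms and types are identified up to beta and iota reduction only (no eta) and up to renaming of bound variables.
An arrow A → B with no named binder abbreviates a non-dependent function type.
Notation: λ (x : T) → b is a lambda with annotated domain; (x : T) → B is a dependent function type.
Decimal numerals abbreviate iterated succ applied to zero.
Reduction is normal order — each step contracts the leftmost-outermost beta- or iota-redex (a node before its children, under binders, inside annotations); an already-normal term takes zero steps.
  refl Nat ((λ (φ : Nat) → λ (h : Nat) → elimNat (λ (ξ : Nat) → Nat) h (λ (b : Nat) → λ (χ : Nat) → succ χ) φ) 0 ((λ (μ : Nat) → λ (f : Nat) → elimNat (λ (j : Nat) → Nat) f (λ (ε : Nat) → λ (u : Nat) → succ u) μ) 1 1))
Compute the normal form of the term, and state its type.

normal form:
  refl Nat 2
the term's type:
  Eq Nat 2 2


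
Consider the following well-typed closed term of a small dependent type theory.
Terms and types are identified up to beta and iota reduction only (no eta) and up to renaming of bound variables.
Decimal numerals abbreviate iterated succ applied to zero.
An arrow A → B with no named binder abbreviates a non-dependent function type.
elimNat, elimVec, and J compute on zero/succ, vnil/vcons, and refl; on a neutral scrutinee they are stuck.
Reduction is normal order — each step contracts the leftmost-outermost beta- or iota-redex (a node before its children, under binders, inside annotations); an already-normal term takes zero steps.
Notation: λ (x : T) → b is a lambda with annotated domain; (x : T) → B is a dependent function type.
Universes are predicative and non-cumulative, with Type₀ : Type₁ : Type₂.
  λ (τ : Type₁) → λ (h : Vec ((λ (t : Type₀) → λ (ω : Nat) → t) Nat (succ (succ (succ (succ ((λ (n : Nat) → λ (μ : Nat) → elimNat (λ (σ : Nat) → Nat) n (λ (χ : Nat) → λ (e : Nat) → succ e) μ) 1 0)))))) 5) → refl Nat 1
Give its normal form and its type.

normal form:
  λ (τ : Type₁) → λ (h : Vec Nat 5) → refl Nat 1
type:
  Type₁ → Vec Nat 5 → Eq Nat 1 1
observation: contracting a beta-redex first, the term normalizes in 2 steps.


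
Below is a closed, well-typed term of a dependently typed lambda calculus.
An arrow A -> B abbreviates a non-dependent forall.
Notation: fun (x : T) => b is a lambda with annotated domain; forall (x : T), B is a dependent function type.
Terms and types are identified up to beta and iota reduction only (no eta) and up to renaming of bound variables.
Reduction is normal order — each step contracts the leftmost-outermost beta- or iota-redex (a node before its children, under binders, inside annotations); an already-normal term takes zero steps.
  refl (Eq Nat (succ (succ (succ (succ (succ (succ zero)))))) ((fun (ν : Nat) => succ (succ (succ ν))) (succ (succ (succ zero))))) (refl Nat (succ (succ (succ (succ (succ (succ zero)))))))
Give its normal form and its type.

resulting normal form:
  refl (Eq Nat (succ (succ (succ (succ (succ (succ zero)))))) (succ (succ (succ (succ (succ (succ zero))))))) (refl Nat (succ (succ (succ (succ (succ (succ zero)))))))
the term's type:
  Eq (Eq Nat (succ (succ (succ (succ (succ (succ zero)))))) (succ (succ (succ (succ (succ (succ zero))))))) (refl Nat (succ (succ (succ (succ (succ (succ zero))))))) (refl Nat (succ (succ (succ (succ (succ (succ zero)))))))
observation: the term reaches its normal form after 1 normal-order step.


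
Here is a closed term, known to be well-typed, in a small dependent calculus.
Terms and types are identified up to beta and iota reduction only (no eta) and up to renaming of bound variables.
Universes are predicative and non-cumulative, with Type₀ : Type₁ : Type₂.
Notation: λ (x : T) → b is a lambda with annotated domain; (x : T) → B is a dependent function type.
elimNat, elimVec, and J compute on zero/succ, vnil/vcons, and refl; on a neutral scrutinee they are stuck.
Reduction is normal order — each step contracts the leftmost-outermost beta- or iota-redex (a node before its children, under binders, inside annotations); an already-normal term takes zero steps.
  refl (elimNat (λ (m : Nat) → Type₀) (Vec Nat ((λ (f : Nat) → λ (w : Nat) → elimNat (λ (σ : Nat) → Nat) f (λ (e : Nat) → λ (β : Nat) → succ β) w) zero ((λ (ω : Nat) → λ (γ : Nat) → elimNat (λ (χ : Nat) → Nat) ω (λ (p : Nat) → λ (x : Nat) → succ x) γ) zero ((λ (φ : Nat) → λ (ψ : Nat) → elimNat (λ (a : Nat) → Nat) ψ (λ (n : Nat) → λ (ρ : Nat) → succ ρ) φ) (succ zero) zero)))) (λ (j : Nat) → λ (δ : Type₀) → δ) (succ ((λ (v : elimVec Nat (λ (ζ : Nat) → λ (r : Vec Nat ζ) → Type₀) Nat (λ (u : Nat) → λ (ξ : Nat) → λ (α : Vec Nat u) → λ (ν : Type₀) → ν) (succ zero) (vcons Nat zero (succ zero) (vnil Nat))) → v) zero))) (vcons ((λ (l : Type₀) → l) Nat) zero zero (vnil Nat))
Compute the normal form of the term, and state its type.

normal form:
  refl (Vec Nat (succ zero)) (vcons Nat zero zero (vnil Nat))
inferred type:
  Eq (Vec Nat (succ zero)) (vcons Nat zero zero (vnil Nat)) (vcons Nat zero zero (vnil Nat))
observation: normalization takes exactly 24 steps under the normal-order strategy.


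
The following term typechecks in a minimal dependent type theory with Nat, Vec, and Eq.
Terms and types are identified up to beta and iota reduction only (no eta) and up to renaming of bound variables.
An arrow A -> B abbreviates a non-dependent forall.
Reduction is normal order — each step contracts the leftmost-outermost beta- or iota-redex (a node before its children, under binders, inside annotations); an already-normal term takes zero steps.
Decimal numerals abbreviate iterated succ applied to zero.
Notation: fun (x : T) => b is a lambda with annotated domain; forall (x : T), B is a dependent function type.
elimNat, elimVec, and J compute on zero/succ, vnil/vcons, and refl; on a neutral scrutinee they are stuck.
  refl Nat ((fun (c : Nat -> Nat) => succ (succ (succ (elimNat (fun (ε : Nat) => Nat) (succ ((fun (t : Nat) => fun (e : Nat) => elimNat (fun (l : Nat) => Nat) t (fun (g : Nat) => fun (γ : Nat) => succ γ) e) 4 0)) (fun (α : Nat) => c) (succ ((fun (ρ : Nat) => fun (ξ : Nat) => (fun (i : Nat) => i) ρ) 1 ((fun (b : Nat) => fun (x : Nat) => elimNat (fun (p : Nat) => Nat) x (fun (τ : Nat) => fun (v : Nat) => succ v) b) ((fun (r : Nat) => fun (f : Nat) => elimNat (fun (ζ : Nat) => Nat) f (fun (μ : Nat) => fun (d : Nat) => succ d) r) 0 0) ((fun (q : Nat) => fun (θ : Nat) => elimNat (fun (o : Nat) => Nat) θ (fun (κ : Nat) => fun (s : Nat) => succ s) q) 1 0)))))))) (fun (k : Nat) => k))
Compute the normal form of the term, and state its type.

reduced normal form:
  refl Nat 8
inferred type:
  Eq Nat 8 8


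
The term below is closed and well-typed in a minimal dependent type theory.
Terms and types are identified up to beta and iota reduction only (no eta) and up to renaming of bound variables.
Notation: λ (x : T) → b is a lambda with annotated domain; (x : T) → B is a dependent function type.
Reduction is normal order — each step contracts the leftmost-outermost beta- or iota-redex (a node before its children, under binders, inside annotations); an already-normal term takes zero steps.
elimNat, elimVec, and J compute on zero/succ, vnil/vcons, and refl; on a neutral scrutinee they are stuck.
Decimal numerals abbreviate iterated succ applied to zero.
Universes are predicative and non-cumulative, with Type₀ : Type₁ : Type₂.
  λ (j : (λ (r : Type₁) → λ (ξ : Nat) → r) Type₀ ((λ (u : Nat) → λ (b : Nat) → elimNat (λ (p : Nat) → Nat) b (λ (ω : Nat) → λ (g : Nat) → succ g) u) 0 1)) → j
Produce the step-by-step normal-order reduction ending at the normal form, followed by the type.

reduction (normal order):
  λ (j : (λ (r : Type₁) → λ (ξ : Nat) → r) Type₀ ((λ (u : Nat) → λ (b : Nat) → elimNat (λ (p : Nat) → Nat) b (λ (ω : Nat) → λ (g : Nat) → succ g) u) 0 1)) → j
  ~> λ (j : (λ (r : Nat) → Type₀) ((λ (ξ : Nat) → λ (u : Nat) → elimNat (λ (b : Nat) → Nat) u (λ (p : Nat) → λ (ω : Nat) → succ ω) ξ) 0 1)) → j
  ~> λ (j : Type₀) → j
inferred type:
  (j : Type₀) → Type₀


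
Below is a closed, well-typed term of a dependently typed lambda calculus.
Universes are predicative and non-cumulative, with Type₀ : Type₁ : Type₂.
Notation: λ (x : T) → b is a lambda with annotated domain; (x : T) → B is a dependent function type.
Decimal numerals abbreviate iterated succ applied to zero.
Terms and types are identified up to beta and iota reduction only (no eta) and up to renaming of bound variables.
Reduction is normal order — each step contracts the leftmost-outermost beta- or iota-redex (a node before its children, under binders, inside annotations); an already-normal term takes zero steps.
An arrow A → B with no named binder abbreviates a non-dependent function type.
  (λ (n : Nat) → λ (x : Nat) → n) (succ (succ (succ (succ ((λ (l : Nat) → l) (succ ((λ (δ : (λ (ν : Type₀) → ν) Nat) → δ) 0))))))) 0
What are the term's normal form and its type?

normal form:
  5
inferred type:
  Nat
observation: normalization takes exactly 4 steps under the normal-order strategy.


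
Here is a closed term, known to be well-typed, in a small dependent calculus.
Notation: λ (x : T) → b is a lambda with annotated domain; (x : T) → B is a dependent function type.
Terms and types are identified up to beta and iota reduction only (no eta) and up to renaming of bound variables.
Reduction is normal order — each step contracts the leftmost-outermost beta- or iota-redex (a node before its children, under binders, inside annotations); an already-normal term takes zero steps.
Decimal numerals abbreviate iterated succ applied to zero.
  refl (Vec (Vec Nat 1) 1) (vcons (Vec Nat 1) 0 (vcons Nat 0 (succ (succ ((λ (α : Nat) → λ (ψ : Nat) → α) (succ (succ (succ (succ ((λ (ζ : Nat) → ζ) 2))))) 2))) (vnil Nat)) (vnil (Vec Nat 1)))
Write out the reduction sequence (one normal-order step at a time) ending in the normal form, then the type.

reduction (normal order):
  refl (Vec (Vec Nat 1) 1) (vcons (Vec Nat 1) 0 (vcons Nat 0 (succ (succ ((λ (α : Nat) → λ (ψ : Nat) → α) (succ (succ (succ (succ ((λ (ζ : Nat) → ζ) 2))))) 2))) (vnil Nat)) (vnil (Vec Nat 1)))
  ~> refl (Vec (Vec Nat 1) 1) (vcons (Vec Nat 1) 0 (vcons Nat 0 (succ (succ ((λ (α : Nat) → succ (succ (succ (succ ((λ (ψ : Nat) → ψ) 2))))) 2))) (vnil Nat)) (vnil (Vec Nat 1)))
  ~> refl (Vec (Vec Nat 1) 1) (vcons (Vec Nat 1) 0 (vcons Nat 0 (succ (succ (succ (succ (succ (succ ((λ (α : Nat) → α) 2))))))) (vnil Nat)) (vnil (Vec Nat 1)))
  ~> refl (Vec (Vec Nat 1) 1) (vcons (Vec Nat 1) 0 (vcons Nat 0 8 (vnil Nat)) (vnil (Vec Nat 1)))
the term's type:
  Eq (Vec (Vec Nat 1) 1) (vcons (Vec Nat 1) 0 (vcons Nat 0 8 (vnil Nat)) (vnil (Vec Nat 1))) (vcons (Vec Nat 1) 0 (vcons Nat 0 8 (vnil Nat)) (vnil (Vec Nat 1)))


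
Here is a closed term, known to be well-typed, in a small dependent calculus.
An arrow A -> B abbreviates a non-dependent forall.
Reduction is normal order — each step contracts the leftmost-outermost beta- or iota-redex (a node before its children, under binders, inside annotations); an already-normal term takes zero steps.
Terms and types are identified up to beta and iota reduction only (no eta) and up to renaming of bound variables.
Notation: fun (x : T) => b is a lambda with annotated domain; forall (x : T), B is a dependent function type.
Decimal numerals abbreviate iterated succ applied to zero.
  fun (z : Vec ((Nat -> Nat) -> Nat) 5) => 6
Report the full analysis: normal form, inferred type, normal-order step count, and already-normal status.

resulting normal form:
  fun (z : Vec ((Nat -> Nat) -> Nat) 5) => 6
inferred type:
  Vec ((Nat -> Nat) -> Nat) 5 -> Nat
reduction steps (normal order): 0
started in normal form: yes


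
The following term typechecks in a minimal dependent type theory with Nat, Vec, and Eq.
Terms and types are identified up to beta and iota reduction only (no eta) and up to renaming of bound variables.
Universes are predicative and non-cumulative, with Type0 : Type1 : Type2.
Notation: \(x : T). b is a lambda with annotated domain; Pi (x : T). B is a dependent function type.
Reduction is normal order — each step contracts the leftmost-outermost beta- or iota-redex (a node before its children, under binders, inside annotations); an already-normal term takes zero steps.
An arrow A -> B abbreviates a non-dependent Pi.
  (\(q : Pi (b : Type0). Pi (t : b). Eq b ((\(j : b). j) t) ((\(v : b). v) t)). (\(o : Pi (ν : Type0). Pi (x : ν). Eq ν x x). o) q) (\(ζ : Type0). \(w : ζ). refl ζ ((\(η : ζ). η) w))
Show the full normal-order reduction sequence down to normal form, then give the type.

reduction (normal order):
  (\(q : Pi (b : Type0). Pi (t : b). Eq b ((\(j : b). j) t) ((\(v : b). v) t)). (\(o : Pi (ν : Type0). Pi (x : ν). Eq ν x x). o) q) (\(ζ : Type0). \(w : ζ). refl ζ ((\(η : ζ). η) w))
  ~> (\(q : Pi (b : Type0). Pi (t : b). Eq b t t). q) (\(j : Type0). \(v : j). refl j ((\(o : j). o) v))
  ~> \(q : Type0). \(b : q). refl q ((\(t : q). t) b)
  ~> \(q : Type0). \(b : q). refl q b
type:
  Pi (q : Type0). Pi (b : q). Eq q b b


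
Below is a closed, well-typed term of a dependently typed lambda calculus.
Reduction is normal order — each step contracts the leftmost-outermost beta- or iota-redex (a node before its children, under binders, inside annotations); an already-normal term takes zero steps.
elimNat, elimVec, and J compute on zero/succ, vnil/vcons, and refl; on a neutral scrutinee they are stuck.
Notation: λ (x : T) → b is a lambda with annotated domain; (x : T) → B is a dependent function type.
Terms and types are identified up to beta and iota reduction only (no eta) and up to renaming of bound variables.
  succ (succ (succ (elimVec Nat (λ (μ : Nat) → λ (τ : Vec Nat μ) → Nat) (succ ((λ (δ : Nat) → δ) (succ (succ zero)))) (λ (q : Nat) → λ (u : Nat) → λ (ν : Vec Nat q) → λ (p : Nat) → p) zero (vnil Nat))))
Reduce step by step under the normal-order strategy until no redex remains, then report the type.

reduction (normal order):
  succ (succ (succ (elimVec Nat (λ (μ : Nat) → λ (τ : Vec Nat μ) → Nat) (succ ((λ (δ : Nat) → δ) (succ (succ zero)))) (λ (q : Nat) → λ (u : Nat) → λ (ν : Vec Nat q) → λ (p : Nat) → p) zero (vnil Nat))))
  ~> succ (succ (succ (succ ((λ (μ : Nat) → μ) (succ (succ zero))))))
  ~> succ (succ (succ (succ (succ (succ zero)))))
type:
  Nat


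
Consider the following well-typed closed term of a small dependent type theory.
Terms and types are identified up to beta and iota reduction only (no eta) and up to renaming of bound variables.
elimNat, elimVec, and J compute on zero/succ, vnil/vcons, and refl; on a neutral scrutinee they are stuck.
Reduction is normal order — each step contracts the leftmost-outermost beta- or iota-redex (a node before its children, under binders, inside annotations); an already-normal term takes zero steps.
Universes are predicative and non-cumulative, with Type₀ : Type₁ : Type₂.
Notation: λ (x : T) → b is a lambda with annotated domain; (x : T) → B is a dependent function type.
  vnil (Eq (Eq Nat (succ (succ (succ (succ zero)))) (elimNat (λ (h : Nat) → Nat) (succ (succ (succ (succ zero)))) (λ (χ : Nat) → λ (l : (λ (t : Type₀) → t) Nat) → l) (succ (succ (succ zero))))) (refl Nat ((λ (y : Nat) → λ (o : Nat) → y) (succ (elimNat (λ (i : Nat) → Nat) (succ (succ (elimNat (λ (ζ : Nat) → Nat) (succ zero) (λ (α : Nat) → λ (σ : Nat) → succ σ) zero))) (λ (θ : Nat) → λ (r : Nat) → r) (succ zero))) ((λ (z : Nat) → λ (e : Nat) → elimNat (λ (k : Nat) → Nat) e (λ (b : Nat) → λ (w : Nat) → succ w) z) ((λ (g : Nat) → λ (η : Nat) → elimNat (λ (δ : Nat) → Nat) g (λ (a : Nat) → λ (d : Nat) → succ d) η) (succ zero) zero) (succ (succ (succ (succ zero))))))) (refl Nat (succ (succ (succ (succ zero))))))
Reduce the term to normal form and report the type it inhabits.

resulting normal form:
  vnil (Eq (Eq Nat (succ (succ (succ (succ zero)))) (succ (succ (succ (succ zero))))) (refl Nat (succ (succ (succ (succ zero))))) (refl Nat (succ (succ (succ (succ zero))))))
inferred type:
  Vec (Eq (Eq Nat (succ (succ (succ (succ zero)))) (succ (succ (succ (succ zero))))) (refl Nat (succ (succ (succ (succ zero))))) (refl Nat (succ (succ (succ (succ zero)))))) zero
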